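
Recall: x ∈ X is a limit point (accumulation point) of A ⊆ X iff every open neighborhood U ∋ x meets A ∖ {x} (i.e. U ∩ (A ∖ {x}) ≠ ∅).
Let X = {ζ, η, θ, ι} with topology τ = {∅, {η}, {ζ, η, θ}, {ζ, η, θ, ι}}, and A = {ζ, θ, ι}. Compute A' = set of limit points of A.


A' = {ζ, θ, ι}

For each x ∈ X, list the open sets U ∈ τ with x ∈ U, then check whether U ∩ (A ∖ {x}) ≠ ∅ for every such U.
  x = ζ: opens ∋ x are {ζ, η, θ}, {ζ, η, θ, ι}; each meets A ∖ {ζ}, so x IS a limit point.
  x = η: open {η} ∋ x has {η} ∩ (A ∖ {η}) = ∅, so x is NOT a limit point.
  x = θ: opens ∋ x are {ζ, η, θ}, {ζ, η, θ, ι}; each meets A ∖ {θ}, so x IS a limit point.
  x = ι: opens ∋ x are {ζ, η, θ, ι}; each meets A ∖ {ι}, so x IS a limit point.
Collecting: A' = {ζ, θ, ι}.


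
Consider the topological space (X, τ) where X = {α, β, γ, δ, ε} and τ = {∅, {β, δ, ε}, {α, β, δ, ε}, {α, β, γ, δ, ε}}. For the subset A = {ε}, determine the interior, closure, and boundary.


int(A) = ∅, cl(A) = {α, β, γ, δ, ε}, ∂A = {α, β, γ, δ, ε}.

Closed sets in (X, τ) are complements of opens:
  closed(X, τ) = {∅, {γ}, {α, γ}, {α, β, γ, δ, ε}}.
int(A) = ⋃ {U ∈ τ : U ⊆ A}. Opens contained in A: ∅.
Taking the union of these: int(A) = ∅.
cl(A) = ⋂ {C closed : A ⊆ C}. Closed sets containing A: {α, β, γ, δ, ε}.
Intersecting these: cl(A) = {α, β, γ, δ, ε}.
∂A = cl(A) ∖ int(A) = {α, β, γ, δ, ε} ∖ ∅ = {α, β, γ, δ, ε}.


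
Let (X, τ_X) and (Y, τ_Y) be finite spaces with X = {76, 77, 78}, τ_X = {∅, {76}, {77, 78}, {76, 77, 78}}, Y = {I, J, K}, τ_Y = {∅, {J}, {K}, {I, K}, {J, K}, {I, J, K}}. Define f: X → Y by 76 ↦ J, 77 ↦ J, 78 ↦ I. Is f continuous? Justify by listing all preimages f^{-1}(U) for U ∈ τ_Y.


f is NOT continuous.

Compute f^{-1}(U) for each U ∈ τ_Y:
  U = ∅: f^{-1}(U) = ∅ ∈ τ_X ✓.
  U = {J}: f^{-1}(U) = {76, 77} ∉ τ_X ✗.
  U = {K}: f^{-1}(U) = ∅ ∈ τ_X ✓.
  U = {I, K}: f^{-1}(U) = {78} ∉ τ_X ✗.
  U = {J, K}: f^{-1}(U) = {76, 77} ∉ τ_X ✗.
  U = {I, J, K}: f^{-1}(U) = {76, 77, 78} ∈ τ_X ✓.
Found U = {J} with f^{-1}(U) = {76, 77} not in τ_X. Therefore f is NOT continuous.


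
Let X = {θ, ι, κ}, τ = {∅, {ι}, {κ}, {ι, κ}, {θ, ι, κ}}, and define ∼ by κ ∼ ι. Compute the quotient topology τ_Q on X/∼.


X/∼ = {[θ], [ι=κ]}; |τ_Q| = 3.

Equivalence classes: [θ], [ι=κ].
Quotient map π: X → X/∼ sends θ ↦ [θ], ι ↦ [ι=κ], κ ↦ [ι=κ].
For each subset V ⊆ X/∼, compute π^{-1}(V) ⊆ X and check whether π^{-1}(V) ∈ τ. V is open in τ_Q iff π^{-1}(V) ∈ τ.
  V = {}: π^{-1}(V) = ∅ ∈ τ ✓.
  V = {[θ]}: π^{-1}(V) = {θ} ∉ τ ✗.
  V = {[ι=κ]}: π^{-1}(V) = {ι, κ} ∈ τ ✓.
  V = {[θ], [ι=κ]}: π^{-1}(V) = {θ, ι, κ} ∈ τ ✓.
Open sets in the quotient: τ_Q = {{}, {[ι=κ]}, {[θ], [ι=κ]}} (3 elements).


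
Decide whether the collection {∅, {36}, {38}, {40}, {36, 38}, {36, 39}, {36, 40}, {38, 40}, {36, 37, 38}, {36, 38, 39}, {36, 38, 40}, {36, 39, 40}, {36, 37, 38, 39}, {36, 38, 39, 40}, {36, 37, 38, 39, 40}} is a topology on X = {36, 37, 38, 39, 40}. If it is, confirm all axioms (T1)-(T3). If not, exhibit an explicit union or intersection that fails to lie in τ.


τ is NOT a topology on X.

Axiom (T1): ∅ ∈ τ? Yes; X ∈ τ? Yes.
Axiom (T2/T3): check pairwise unions and intersections of members of τ.
Counterexample for (T2): {40} ∪ {36, 37, 38} = {36, 37, 38, 40} ∉ τ. Therefore τ is NOT a topology.


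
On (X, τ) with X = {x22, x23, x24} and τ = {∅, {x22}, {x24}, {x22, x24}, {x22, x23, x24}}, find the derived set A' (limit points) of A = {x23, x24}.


A' = {x23}

For each x ∈ X, list the open sets U ∈ τ with x ∈ U, then check whether U ∩ (A ∖ {x}) ≠ ∅ for every such U.
  x = x22: open {x22} ∋ x has {x22} ∩ (A ∖ {x22}) = ∅, so x is NOT a limit point.
  x = x23: opens ∋ x are {x22, x23, x24}; each meets A ∖ {x23}, so x IS a limit point.
  x = x24: open {x24} ∋ x has {x24} ∩ (A ∖ {x24}) = ∅, so x is NOT a limit point.
Collecting: A' = {x23}.


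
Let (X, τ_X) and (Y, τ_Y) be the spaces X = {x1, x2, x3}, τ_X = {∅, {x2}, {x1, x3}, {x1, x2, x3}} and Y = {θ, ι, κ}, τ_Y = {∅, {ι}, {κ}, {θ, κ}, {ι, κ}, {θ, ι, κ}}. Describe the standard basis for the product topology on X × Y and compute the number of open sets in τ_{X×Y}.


Basis B = {∅ × ∅, {x2} × {ι}, {x2} × {κ}, {x1, x3} × {ι}, {x1, x3} × {κ}, {x2} × {θ, κ}, {x2} × {ι, κ}, {x1, x2, x3} × {ι}, {x1, x2, x3} × {κ}, {x2} × {θ, ι, κ}, {x1, x3} × {θ, κ}, {x1, x3} × {ι, κ}, {x1, x3} × {θ, ι, κ}, {x1, x2, x3} × {θ, κ}, {x1, x2, x3} × {ι, κ}, {x1, x2, x3} × {θ, ι, κ}}; |τ_{X×Y}| = 36.

Enumerate products U × V with U ∈ τ_X, V ∈ τ_Y (deduplicated):
  ∅ × ∅ = {} (∅)
  {x2} × {ι} = {(x2,ι)}
  {x2} × {κ} = {(x2,κ)}
  {x1, x3} × {ι} = {(x1,ι), (x3,ι)}
  {x1, x3} × {κ} = {(x1,κ), (x3,κ)}
  {x2} × {θ, κ} = {(x2,θ), (x2,κ)}
  {x2} × {ι, κ} = {(x2,ι), (x2,κ)}
  {x1, x2, x3} × {ι} = {(x1,ι), (x2,ι), (x3,ι)}
  {x1, x2, x3} × {κ} = {(x1,κ), (x2,κ), (x3,κ)}
  {x2} × {θ, ι, κ} = {(x2,θ), (x2,ι), (x2,κ)}
  {x1, x3} × {θ, κ} = {(x1,θ), (x1,κ), (x3,θ), (x3,κ)}
  {x1, x3} × {ι, κ} = {(x1,ι), (x1,κ), (x3,ι), (x3,κ)}
  {x1, x3} × {θ, ι, κ} = {(x1,θ), (x1,ι), (x1,κ), (x3,θ), (x3,ι), (x3,κ)}
  {x1, x2, x3} × {θ, κ} = {(x1,θ), (x1,κ), (x2,θ), (x2,κ), (x3,θ), (x3,κ)}
  {x1, x2, x3} × {ι, κ} = {(x1,ι), (x1,κ), (x2,ι), (x2,κ), (x3,ι), (x3,κ)}
  {x1, x2, x3} × {θ, ι, κ} = {(x1,θ), (x1,ι), (x1,κ), (x2,θ), (x2,ι), (x2,κ), (x3,θ), (x3,ι), (x3,κ)}
These 16 distinct sets form the basis B.
Close under arbitrary unions to get τ_{X×Y}; counting gives |τ_{X×Y}| = 36.


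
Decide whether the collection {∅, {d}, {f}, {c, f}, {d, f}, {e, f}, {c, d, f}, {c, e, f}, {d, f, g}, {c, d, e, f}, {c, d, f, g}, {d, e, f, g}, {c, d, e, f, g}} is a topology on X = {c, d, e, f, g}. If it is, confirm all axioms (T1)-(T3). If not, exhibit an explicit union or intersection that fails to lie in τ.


τ is NOT a topology on X.

Axiom (T1): ∅ ∈ τ? Yes; X ∈ τ? Yes.
Axiom (T2/T3): check pairwise unions and intersections of members of τ.
Counterexample for (T2): {d} ∪ {e, f} = {d, e, f} ∉ τ. Therefore τ is NOT a topology.


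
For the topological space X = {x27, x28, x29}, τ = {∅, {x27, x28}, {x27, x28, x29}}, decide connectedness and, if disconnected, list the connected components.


(X, τ) is connected.

Find clopen sets (U ∈ τ with X ∖ U ∈ τ):
  U = ∅, X ∖ U = {x27, x28, x29} — both open, so U is clopen.
  U = {x27, x28, x29}, X ∖ U = ∅ — both open, so U is clopen.
Only trivial clopens (∅ and X) exist, so (X, τ) is connected.
Compute connected components by grouping points that agree on all clopens:
  component: {x27, x28, x29}


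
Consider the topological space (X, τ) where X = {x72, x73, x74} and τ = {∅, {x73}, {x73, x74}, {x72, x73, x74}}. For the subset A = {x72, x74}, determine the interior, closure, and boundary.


int(A) = ∅, cl(A) = {x72, x74}, ∂A = {x72, x74}.

Closed sets in (X, τ) are complements of opens:
  closed(X, τ) = {∅, {x72}, {x72, x74}, {x72, x73, x74}}.
int(A) = ⋃ {U ∈ τ : U ⊆ A}. Opens contained in A: ∅.
Taking the union of these: int(A) = ∅.
cl(A) = ⋂ {C closed : A ⊆ C}. Closed sets containing A: {x72, x74}, {x72, x73, x74}.
Intersecting these: cl(A) = {x72, x74}.
∂A = cl(A) ∖ int(A) = {x72, x74} ∖ ∅ = {x72, x74}.


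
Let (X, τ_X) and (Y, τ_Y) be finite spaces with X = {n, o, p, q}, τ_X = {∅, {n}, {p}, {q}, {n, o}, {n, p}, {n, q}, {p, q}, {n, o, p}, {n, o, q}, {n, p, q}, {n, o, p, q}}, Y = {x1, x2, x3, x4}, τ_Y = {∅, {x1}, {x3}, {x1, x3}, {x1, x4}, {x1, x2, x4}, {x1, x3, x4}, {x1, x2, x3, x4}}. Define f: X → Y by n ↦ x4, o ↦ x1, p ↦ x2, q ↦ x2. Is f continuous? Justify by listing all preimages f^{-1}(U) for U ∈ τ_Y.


f is NOT continuous.

Compute f^{-1}(U) for each U ∈ τ_Y:
  U = ∅: f^{-1}(U) = ∅ ∈ τ_X ✓.
  U = {x1}: f^{-1}(U) = {o} ∉ τ_X ✗.
  U = {x3}: f^{-1}(U) = ∅ ∈ τ_X ✓.
  U = {x1, x3}: f^{-1}(U) = {o} ∉ τ_X ✗.
  U = {x1, x4}: f^{-1}(U) = {n, o} ∈ τ_X ✓.
  U = {x1, x2, x4}: f^{-1}(U) = {n, o, p, q} ∈ τ_X ✓.
  U = {x1, x3, x4}: f^{-1}(U) = {n, o} ∈ τ_X ✓.
  U = {x1, x2, x3, x4}: f^{-1}(U) = {n, o, p, q} ∈ τ_X ✓.
Found U = {x1} with f^{-1}(U) = {o} not in τ_X. Therefore f is NOT continuous.


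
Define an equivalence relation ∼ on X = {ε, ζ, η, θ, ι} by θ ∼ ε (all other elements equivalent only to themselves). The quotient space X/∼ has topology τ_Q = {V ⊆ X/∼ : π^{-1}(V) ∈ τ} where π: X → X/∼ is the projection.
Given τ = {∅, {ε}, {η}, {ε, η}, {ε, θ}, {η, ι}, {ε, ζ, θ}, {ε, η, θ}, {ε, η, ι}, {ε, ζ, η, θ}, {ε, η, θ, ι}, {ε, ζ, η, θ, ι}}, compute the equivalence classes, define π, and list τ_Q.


X/∼ = {[ε=θ], [ζ], [η], [ι]}; |τ_Q| = 9.

Equivalence classes: [ε=θ], [ζ], [η], [ι].
Quotient map π: X → X/∼ sends ε ↦ [ε=θ], ζ ↦ [ζ], η ↦ [η], θ ↦ [ε=θ], ι ↦ [ι].
For each subset V ⊆ X/∼, compute π^{-1}(V) ⊆ X and check whether π^{-1}(V) ∈ τ. V is open in τ_Q iff π^{-1}(V) ∈ τ.
  V = {}: π^{-1}(V) = ∅ ∈ τ ✓.
  V = {[ε=θ]}: π^{-1}(V) = {ε, θ} ∈ τ ✓.
  V = {[ζ]}: π^{-1}(V) = {ζ} ∉ τ ✗.
  V = {[ε=θ], [ζ]}: π^{-1}(V) = {ε, ζ, θ} ∈ τ ✓.
  V = {[η]}: π^{-1}(V) = {η} ∈ τ ✓.
  V = {[ε=θ], [η]}: π^{-1}(V) = {ε, η, θ} ∈ τ ✓.
  V = {[ζ], [η]}: π^{-1}(V) = {ζ, η} ∉ τ ✗.
  V = {[ε=θ], [ζ], [η]}: π^{-1}(V) = {ε, ζ, η, θ} ∈ τ ✓.
  V = {[ι]}: π^{-1}(V) = {ι} ∉ τ ✗.
  V = {[ε=θ], [ι]}: π^{-1}(V) = {ε, θ, ι} ∉ τ ✗.
  V = {[ζ], [ι]}: π^{-1}(V) = {ζ, ι} ∉ τ ✗.
  V = {[ε=θ], [ζ], [ι]}: π^{-1}(V) = {ε, ζ, θ, ι} ∉ τ ✗.
  V = {[η], [ι]}: π^{-1}(V) = {η, ι} ∈ τ ✓.
  V = {[ε=θ], [η], [ι]}: π^{-1}(V) = {ε, η, θ, ι} ∈ τ ✓.
  V = {[ζ], [η], [ι]}: π^{-1}(V) = {ζ, η, ι} ∉ τ ✗.
  V = {[ε=θ], [ζ], [η], [ι]}: π^{-1}(V) = {ε, ζ, η, θ, ι} ∈ τ ✓.
Open sets in the quotient: τ_Q = {{}, {[ε=θ]}, {[ε=θ], [ζ]}, {[η]}, {[ε=θ], [η]}, {[ε=θ], [ζ], [η]}, {[η], [ι]}, {[ε=θ], [η], [ι]}, {[ε=θ], [ζ], [η], [ι]}} (9 elements).


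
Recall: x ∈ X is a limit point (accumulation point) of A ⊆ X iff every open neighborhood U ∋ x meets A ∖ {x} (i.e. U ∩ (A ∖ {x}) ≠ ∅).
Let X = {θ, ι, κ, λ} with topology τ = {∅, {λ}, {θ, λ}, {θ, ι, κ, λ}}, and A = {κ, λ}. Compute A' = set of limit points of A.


A' = {θ, ι, κ}

For each x ∈ X, list the open sets U ∈ τ with x ∈ U, then check whether U ∩ (A ∖ {x}) ≠ ∅ for every such U.
  x = θ: opens ∋ x are {θ, λ}, {θ, ι, κ, λ}; each meets A ∖ {θ}, so x IS a limit point.
  x = ι: opens ∋ x are {θ, ι, κ, λ}; each meets A ∖ {ι}, so x IS a limit point.
  x = κ: opens ∋ x are {θ, ι, κ, λ}; each meets A ∖ {κ}, so x IS a limit point.
  x = λ: open {λ} ∋ x has {λ} ∩ (A ∖ {λ}) = ∅, so x is NOT a limit point.
Collecting: A' = {θ, ι, κ}.


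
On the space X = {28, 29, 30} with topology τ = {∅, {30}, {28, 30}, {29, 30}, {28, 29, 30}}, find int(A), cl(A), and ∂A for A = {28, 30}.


int(A) = {28, 30}, cl(A) = {28, 29, 30}, ∂A = {29}.

Closed sets in (X, τ) are complements of opens:
  closed(X, τ) = {∅, {28}, {29}, {28, 29}, {28, 29, 30}}.
int(A) = ⋃ {U ∈ τ : U ⊆ A}. Opens contained in A: ∅, {30}, {28, 30}.
Taking the union of these: int(A) = {28, 30}.
cl(A) = ⋂ {C closed : A ⊆ C}. Closed sets containing A: {28, 29, 30}.
Intersecting these: cl(A) = {28, 29, 30}.
∂A = cl(A) ∖ int(A) = {28, 29, 30} ∖ {28, 30} = {29}.


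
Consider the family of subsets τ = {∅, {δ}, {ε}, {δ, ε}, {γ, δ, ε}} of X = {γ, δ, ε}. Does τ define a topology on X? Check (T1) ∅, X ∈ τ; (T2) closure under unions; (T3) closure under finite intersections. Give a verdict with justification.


τ IS a topology on X.

Axiom (T1): ∅ ∈ τ? Yes; X ∈ τ? Yes.
Axiom (T2/T3): check pairwise unions and intersections of members of τ.
All pairwise intersections and unions checked — each lies in τ. Therefore τ satisfies (T1), (T2), (T3): it IS a topology on X.


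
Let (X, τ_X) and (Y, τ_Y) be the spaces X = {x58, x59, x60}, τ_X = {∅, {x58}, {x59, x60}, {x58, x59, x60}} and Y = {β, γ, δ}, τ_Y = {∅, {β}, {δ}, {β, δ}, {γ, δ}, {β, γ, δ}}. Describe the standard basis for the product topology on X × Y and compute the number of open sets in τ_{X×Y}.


Basis B = {∅ × ∅, {x58} × {β}, {x58} × {δ}, {x58} × {β, δ}, {x58} × {γ, δ}, {x59, x60} × {β}, {x59, x60} × {δ}, {x58} × {β, γ, δ}, {x58, x59, x60} × {β}, {x58, x59, x60} × {δ}, {x59, x60} × {β, δ}, {x59, x60} × {γ, δ}, {x58, x59, x60} × {β, δ}, {x58, x59, x60} × {γ, δ}, {x59, x60} × {β, γ, δ}, {x58, x59, x60} × {β, γ, δ}}; |τ_{X×Y}| = 36.

Enumerate products U × V with U ∈ τ_X, V ∈ τ_Y (deduplicated):
  ∅ × ∅ = {} (∅)
  {x58} × {β} = {(x58,β)}
  {x58} × {δ} = {(x58,δ)}
  {x58} × {β, δ} = {(x58,β), (x58,δ)}
  {x58} × {γ, δ} = {(x58,γ), (x58,δ)}
  {x59, x60} × {β} = {(x59,β), (x60,β)}
  {x59, x60} × {δ} = {(x59,δ), (x60,δ)}
  {x58} × {β, γ, δ} = {(x58,β), (x58,γ), (x58,δ)}
  {x58, x59, x60} × {β} = {(x58,β), (x59,β), (x60,β)}
  {x58, x59, x60} × {δ} = {(x58,δ), (x59,δ), (x60,δ)}
  {x59, x60} × {β, δ} = {(x59,β), (x59,δ), (x60,β), (x60,δ)}
  {x59, x60} × {γ, δ} = {(x59,γ), (x59,δ), (x60,γ), (x60,δ)}
  {x58, x59, x60} × {β, δ} = {(x58,β), (x58,δ), (x59,β), (x59,δ), (x60,β), (x60,δ)}
  {x58, x59, x60} × {γ, δ} = {(x58,γ), (x58,δ), (x59,γ), (x59,δ), (x60,γ), (x60,δ)}
  {x59, x60} × {β, γ, δ} = {(x59,β), (x59,γ), (x59,δ), (x60,β), (x60,γ), (x60,δ)}
  {x58, x59, x60} × {β, γ, δ} = {(x58,β), (x58,γ), (x58,δ), (x59,β), (x59,γ), (x59,δ), (x60,β), (x60,γ), (x60,δ)}
These 16 distinct sets form the basis B.
Close under arbitrary unions to get τ_{X×Y}; counting gives |τ_{X×Y}| = 36.


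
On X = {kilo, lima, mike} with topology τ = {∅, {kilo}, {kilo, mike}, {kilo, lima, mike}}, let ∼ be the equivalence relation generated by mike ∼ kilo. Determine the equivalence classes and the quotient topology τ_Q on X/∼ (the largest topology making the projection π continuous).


X/∼ = {[kilo=mike], [lima]}; |τ_Q| = 3.

Equivalence classes: [kilo=mike], [lima].
Quotient map π: X → X/∼ sends kilo ↦ [kilo=mike], lima ↦ [lima], mike ↦ [kilo=mike].
For each subset V ⊆ X/∼, compute π^{-1}(V) ⊆ X and check whether π^{-1}(V) ∈ τ. V is open in τ_Q iff π^{-1}(V) ∈ τ.
  V = {}: π^{-1}(V) = ∅ ∈ τ ✓.
  V = {[kilo=mike]}: π^{-1}(V) = {kilo, mike} ∈ τ ✓.
  V = {[lima]}: π^{-1}(V) = {lima} ∉ τ ✗.
  V = {[kilo=mike], [lima]}: π^{-1}(V) = {kilo, lima, mike} ∈ τ ✓.
Open sets in the quotient: τ_Q = {{}, {[kilo=mike]}, {[kilo=mike], [lima]}} (3 elements).


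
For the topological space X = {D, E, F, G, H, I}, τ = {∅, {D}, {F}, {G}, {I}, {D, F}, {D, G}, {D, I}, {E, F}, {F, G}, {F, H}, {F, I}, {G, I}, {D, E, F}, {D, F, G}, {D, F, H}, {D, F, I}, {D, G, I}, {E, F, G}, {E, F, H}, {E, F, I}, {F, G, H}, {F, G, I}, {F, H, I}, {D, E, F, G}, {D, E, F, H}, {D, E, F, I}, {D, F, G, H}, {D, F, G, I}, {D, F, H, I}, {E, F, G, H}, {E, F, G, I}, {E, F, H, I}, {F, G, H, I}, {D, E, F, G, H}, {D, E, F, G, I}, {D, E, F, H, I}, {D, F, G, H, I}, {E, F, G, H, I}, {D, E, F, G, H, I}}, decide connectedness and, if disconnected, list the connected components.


(X, τ) is disconnected; components = [{D}, {G}, {I}, {E, F, H}].

Find clopen sets (U ∈ τ with X ∖ U ∈ τ):
  U = ∅, X ∖ U = {D, E, F, G, H, I} — both open, so U is clopen.
  U = {D}, X ∖ U = {E, F, G, H, I} — both open, so U is clopen.
  U = {G}, X ∖ U = {D, E, F, H, I} — both open, so U is clopen.
  U = {I}, X ∖ U = {D, E, F, G, H} — both open, so U is clopen.
  U = {D, G}, X ∖ U = {E, F, H, I} — both open, so U is clopen.
  U = {D, I}, X ∖ U = {E, F, G, H} — both open, so U is clopen.
  U = {G, I}, X ∖ U = {D, E, F, H} — both open, so U is clopen.
  U = {D, G, I}, X ∖ U = {E, F, H} — both open, so U is clopen.
  U = {E, F, H}, X ∖ U = {D, G, I} — both open, so U is clopen.
  U = {D, E, F, H}, X ∖ U = {G, I} — both open, so U is clopen.
  U = {E, F, G, H}, X ∖ U = {D, I} — both open, so U is clopen.
  U = {E, F, H, I}, X ∖ U = {D, G} — both open, so U is clopen.
  U = {D, E, F, G, H}, X ∖ U = {I} — both open, so U is clopen.
  U = {D, E, F, H, I}, X ∖ U = {G} — both open, so U is clopen.
  U = {E, F, G, H, I}, X ∖ U = {D} — both open, so U is clopen.
  U = {D, E, F, G, H, I}, X ∖ U = ∅ — both open, so U is clopen.
Nontrivial clopen(s) exist: e.g. {D}. So (X, τ) is disconnected.
Compute connected components by grouping points that agree on all clopens:
  component: {D}
  component: {G}
  component: {I}
  component: {E, F, H}


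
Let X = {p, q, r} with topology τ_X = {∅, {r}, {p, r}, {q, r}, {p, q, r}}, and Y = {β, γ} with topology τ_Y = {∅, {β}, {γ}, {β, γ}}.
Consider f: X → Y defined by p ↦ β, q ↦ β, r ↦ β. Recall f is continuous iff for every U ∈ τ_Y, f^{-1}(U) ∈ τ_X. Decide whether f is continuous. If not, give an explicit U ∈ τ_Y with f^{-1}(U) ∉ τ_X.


f IS continuous.

Compute f^{-1}(U) for each U ∈ τ_Y:
  U = ∅: f^{-1}(U) = ∅ ∈ τ_X ✓.
  U = {β}: f^{-1}(U) = {p, q, r} ∈ τ_X ✓.
  U = {γ}: f^{-1}(U) = ∅ ∈ τ_X ✓.
  U = {β, γ}: f^{-1}(U) = {p, q, r} ∈ τ_X ✓.
Every preimage lies in τ_X, so f IS continuous.


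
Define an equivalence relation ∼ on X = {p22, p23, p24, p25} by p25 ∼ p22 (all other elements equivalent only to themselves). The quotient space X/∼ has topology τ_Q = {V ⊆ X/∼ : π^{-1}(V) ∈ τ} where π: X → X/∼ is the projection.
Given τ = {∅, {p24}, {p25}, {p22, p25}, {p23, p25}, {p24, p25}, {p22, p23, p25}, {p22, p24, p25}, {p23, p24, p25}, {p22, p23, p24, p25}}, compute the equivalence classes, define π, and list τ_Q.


X/∼ = {[p22=p25], [p23], [p24]}; |τ_Q| = 6.

Equivalence classes: [p22=p25], [p23], [p24].
Quotient map π: X → X/∼ sends p22 ↦ [p22=p25], p23 ↦ [p23], p24 ↦ [p24], p25 ↦ [p22=p25].
For each subset V ⊆ X/∼, compute π^{-1}(V) ⊆ X and check whether π^{-1}(V) ∈ τ. V is open in τ_Q iff π^{-1}(V) ∈ τ.
  V = {}: π^{-1}(V) = ∅ ∈ τ ✓.
  V = {[p22=p25]}: π^{-1}(V) = {p22, p25} ∈ τ ✓.
  V = {[p23]}: π^{-1}(V) = {p23} ∉ τ ✗.
  V = {[p22=p25], [p23]}: π^{-1}(V) = {p22, p23, p25} ∈ τ ✓.
  V = {[p24]}: π^{-1}(V) = {p24} ∈ τ ✓.
  V = {[p22=p25], [p24]}: π^{-1}(V) = {p22, p24, p25} ∈ τ ✓.
  V = {[p23], [p24]}: π^{-1}(V) = {p23, p24} ∉ τ ✗.
  V = {[p22=p25], [p23], [p24]}: π^{-1}(V) = {p22, p23, p24, p25} ∈ τ ✓.
Open sets in the quotient: τ_Q = {{}, {[p22=p25]}, {[p22=p25], [p23]}, {[p24]}, {[p22=p25], [p24]}, {[p22=p25], [p23], [p24]}} (6 elements).


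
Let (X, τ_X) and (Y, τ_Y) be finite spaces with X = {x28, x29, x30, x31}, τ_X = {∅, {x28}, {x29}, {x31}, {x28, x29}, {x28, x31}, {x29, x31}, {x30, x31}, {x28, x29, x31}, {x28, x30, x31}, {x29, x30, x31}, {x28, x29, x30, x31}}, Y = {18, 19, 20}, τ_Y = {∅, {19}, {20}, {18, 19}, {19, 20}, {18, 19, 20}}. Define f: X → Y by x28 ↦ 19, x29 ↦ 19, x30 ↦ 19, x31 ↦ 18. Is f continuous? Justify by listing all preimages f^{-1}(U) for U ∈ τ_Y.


f is NOT continuous.

Compute f^{-1}(U) for each U ∈ τ_Y:
  U = ∅: f^{-1}(U) = ∅ ∈ τ_X ✓.
  U = {19}: f^{-1}(U) = {x28, x29, x30} ∉ τ_X ✗.
  U = {20}: f^{-1}(U) = ∅ ∈ τ_X ✓.
  U = {18, 19}: f^{-1}(U) = {x28, x29, x30, x31} ∈ τ_X ✓.
  U = {19, 20}: f^{-1}(U) = {x28, x29, x30} ∉ τ_X ✗.
  U = {18, 19, 20}: f^{-1}(U) = {x28, x29, x30, x31} ∈ τ_X ✓.
Found U = {19} with f^{-1}(U) = {x28, x29, x30} not in τ_X. Therefore f is NOT continuous.


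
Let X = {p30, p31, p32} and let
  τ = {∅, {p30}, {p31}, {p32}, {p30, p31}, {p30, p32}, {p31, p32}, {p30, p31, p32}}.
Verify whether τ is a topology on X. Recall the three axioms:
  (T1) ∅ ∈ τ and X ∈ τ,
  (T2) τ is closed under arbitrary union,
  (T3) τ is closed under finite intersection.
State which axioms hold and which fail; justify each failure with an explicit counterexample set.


τ IS a topology on X.

Axiom (T1): ∅ ∈ τ? Yes; X ∈ τ? Yes.
Axiom (T2/T3): check pairwise unions and intersections of members of τ.
All pairwise intersections and unions checked — each lies in τ. Therefore τ satisfies (T1), (T2), (T3): it IS a topology on X.


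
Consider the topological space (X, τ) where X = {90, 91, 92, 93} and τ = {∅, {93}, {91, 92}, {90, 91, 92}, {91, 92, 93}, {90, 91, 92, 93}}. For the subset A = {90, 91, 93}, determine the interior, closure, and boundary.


int(A) = {93}, cl(A) = {90, 91, 92, 93}, ∂A = {90, 91, 92}.

Closed sets in (X, τ) are complements of opens:
  closed(X, τ) = {∅, {90}, {93}, {90, 93}, {90, 91, 92}, {90, 91, 92, 93}}.
int(A) = ⋃ {U ∈ τ : U ⊆ A}. Opens contained in A: ∅, {93}.
Taking the union of these: int(A) = {93}.
cl(A) = ⋂ {C closed : A ⊆ C}. Closed sets containing A: {90, 91, 92, 93}.
Intersecting these: cl(A) = {90, 91, 92, 93}.
∂A = cl(A) ∖ int(A) = {90, 91, 92, 93} ∖ {93} = {90, 91, 92}.


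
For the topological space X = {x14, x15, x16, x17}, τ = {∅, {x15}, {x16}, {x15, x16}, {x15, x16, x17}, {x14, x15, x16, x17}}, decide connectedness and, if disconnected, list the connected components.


(X, τ) is connected.

Find clopen sets (U ∈ τ with X ∖ U ∈ τ):
  U = ∅, X ∖ U = {x14, x15, x16, x17} — both open, so U is clopen.
  U = {x14, x15, x16, x17}, X ∖ U = ∅ — both open, so U is clopen.
Only trivial clopens (∅ and X) exist, so (X, τ) is connected.
Compute connected components by grouping points that agree on all clopens:
  component: {x14, x15, x16, x17}


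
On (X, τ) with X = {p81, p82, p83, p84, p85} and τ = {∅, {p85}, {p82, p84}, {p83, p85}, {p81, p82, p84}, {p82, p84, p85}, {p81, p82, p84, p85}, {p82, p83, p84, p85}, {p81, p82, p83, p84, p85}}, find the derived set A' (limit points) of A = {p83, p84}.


A' = {p81, p82}

For each x ∈ X, list the open sets U ∈ τ with x ∈ U, then check whether U ∩ (A ∖ {x}) ≠ ∅ for every such U.
  x = p81: opens ∋ x are {p81, p82, p84}, {p81, p82, p84, p85}, {p81, p82, p83, p84, p85}; each meets A ∖ {p81}, so x IS a limit point.
  x = p82: opens ∋ x are {p82, p84}, {p81, p82, p84}, {p82, p84, p85}, {p81, p82, p84, p85}, {p82, p83, p84, p85}, {p81, p82, p83, p84, p85}; each meets A ∖ {p82}, so x IS a limit point.
  x = p83: open {p83, p85} ∋ x has {p83, p85} ∩ (A ∖ {p83}) = ∅, so x is NOT a limit point.
  x = p84: open {p82, p84} ∋ x has {p82, p84} ∩ (A ∖ {p84}) = ∅, so x is NOT a limit point.
  x = p85: open {p85} ∋ x has {p85} ∩ (A ∖ {p85}) = ∅, so x is NOT a limit point.
Collecting: A' = {p81, p82}.


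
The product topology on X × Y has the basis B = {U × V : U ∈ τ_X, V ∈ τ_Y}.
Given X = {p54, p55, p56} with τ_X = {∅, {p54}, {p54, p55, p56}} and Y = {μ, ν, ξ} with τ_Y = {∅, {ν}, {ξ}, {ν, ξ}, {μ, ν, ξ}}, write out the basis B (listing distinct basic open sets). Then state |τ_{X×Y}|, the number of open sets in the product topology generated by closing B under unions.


Basis B = {∅ × ∅, {p54} × {ν}, {p54} × {ξ}, {p54} × {ν, ξ}, {p54} × {μ, ν, ξ}, {p54, p55, p56} × {ν}, {p54, p55, p56} × {ξ}, {p54, p55, p56} × {ν, ξ}, {p54, p55, p56} × {μ, ν, ξ}}; |τ_{X×Y}| = 14.

Enumerate products U × V with U ∈ τ_X, V ∈ τ_Y (deduplicated):
  ∅ × ∅ = {} (∅)
  {p54} × {ν} = {(p54,ν)}
  {p54} × {ξ} = {(p54,ξ)}
  {p54} × {ν, ξ} = {(p54,ν), (p54,ξ)}
  {p54} × {μ, ν, ξ} = {(p54,μ), (p54,ν), (p54,ξ)}
  {p54, p55, p56} × {ν} = {(p54,ν), (p55,ν), (p56,ν)}
  {p54, p55, p56} × {ξ} = {(p54,ξ), (p55,ξ), (p56,ξ)}
  {p54, p55, p56} × {ν, ξ} = {(p54,ν), (p54,ξ), (p55,ν), (p55,ξ), (p56,ν), (p56,ξ)}
  {p54, p55, p56} × {μ, ν, ξ} = {(p54,μ), (p54,ν), (p54,ξ), (p55,μ), (p55,ν), (p55,ξ), (p56,μ), (p56,ν), (p56,ξ)}
These 9 distinct sets form the basis B.
Close under arbitrary unions to get τ_{X×Y}; counting gives |τ_{X×Y}| = 14.


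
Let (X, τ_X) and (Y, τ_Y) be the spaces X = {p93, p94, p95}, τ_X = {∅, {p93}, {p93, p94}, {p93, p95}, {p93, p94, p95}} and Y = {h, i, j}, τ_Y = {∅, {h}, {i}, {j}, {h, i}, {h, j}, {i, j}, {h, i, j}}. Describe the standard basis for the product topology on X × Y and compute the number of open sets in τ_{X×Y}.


Basis B = {∅ × ∅, {p93} × {h}, {p93} × {i}, {p93} × {j}, {p93} × {h, i}, {p93} × {h, j}, {p93, p94} × {h}, {p93, p95} × {h}, {p93} × {i, j}, {p93, p94} × {i}, {p93, p95} × {i}, {p93, p94} × {j}, {p93, p95} × {j}, {p93} × {h, i, j}, {p93, p94, p95} × {h}, {p93, p94, p95} × {i}, {p93, p94, p95} × {j}, {p93, p94} × {h, i}, {p93, p95} × {h, i}, {p93, p94} × {h, j}, {p93, p95} × {h, j}, {p93, p94} × {i, j}, {p93, p95} × {i, j}, {p93, p94} × {h, i, j}, {p93, p95} × {h, i, j}, {p93, p94, p95} × {h, i}, {p93, p94, p95} × {h, j}, {p93, p94, p95} × {i, j}, {p93, p94, p95} × {h, i, j}}; |τ_{X×Y}| = 125.

Enumerate products U × V with U ∈ τ_X, V ∈ τ_Y (deduplicated):
  ∅ × ∅ = {} (∅)
  {p93} × {h} = {(p93,h)}
  {p93} × {i} = {(p93,i)}
  {p93} × {j} = {(p93,j)}
  {p93} × {h, i} = {(p93,h), (p93,i)}
  {p93} × {h, j} = {(p93,h), (p93,j)}
  {p93, p94} × {h} = {(p93,h), (p94,h)}
  {p93, p95} × {h} = {(p93,h), (p95,h)}
  {p93} × {i, j} = {(p93,i), (p93,j)}
  {p93, p94} × {i} = {(p93,i), (p94,i)}
  {p93, p95} × {i} = {(p93,i), (p95,i)}
  {p93, p94} × {j} = {(p93,j), (p94,j)}
  {p93, p95} × {j} = {(p93,j), (p95,j)}
  {p93} × {h, i, j} = {(p93,h), (p93,i), (p93,j)}
  {p93, p94, p95} × {h} = {(p93,h), (p94,h), (p95,h)}
  {p93, p94, p95} × {i} = {(p93,i), (p94,i), (p95,i)}
  {p93, p94, p95} × {j} = {(p93,j), (p94,j), (p95,j)}
  {p93, p94} × {h, i} = {(p93,h), (p93,i), (p94,h), (p94,i)}
  {p93, p95} × {h, i} = {(p93,h), (p93,i), (p95,h), (p95,i)}
  {p93, p94} × {h, j} = {(p93,h), (p93,j), (p94,h), (p94,j)}
  {p93, p95} × {h, j} = {(p93,h), (p93,j), (p95,h), (p95,j)}
  {p93, p94} × {i, j} = {(p93,i), (p93,j), (p94,i), (p94,j)}
  {p93, p95} × {i, j} = {(p93,i), (p93,j), (p95,i), (p95,j)}
  {p93, p94} × {h, i, j} = {(p93,h), (p93,i), (p93,j), (p94,h), (p94,i), (p94,j)}
  {p93, p95} × {h, i, j} = {(p93,h), (p93,i), (p93,j), (p95,h), (p95,i), (p95,j)}
  {p93, p94, p95} × {h, i} = {(p93,h), (p93,i), (p94,h), (p94,i), (p95,h), (p95,i)}
  {p93, p94, p95} × {h, j} = {(p93,h), (p93,j), (p94,h), (p94,j), (p95,h), (p95,j)}
  {p93, p94, p95} × {i, j} = {(p93,i), (p93,j), (p94,i), (p94,j), (p95,i), (p95,j)}
  {p93, p94, p95} × {h, i, j} = {(p93,h), (p93,i), (p93,j), (p94,h), (p94,i), (p94,j), (p95,h), (p95,i), (p95,j)}
These 29 distinct sets form the basis B.
Close under arbitrary unions to get τ_{X×Y}; counting gives |τ_{X×Y}| = 125.


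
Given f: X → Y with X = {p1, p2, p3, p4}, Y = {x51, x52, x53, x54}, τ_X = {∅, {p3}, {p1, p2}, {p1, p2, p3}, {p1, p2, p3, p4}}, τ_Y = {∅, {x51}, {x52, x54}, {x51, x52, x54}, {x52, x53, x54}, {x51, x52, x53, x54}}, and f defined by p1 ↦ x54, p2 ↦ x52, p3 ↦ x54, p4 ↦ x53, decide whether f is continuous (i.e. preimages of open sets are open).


f IS continuous.

Compute f^{-1}(U) for each U ∈ τ_Y:
  U = ∅: f^{-1}(U) = ∅ ∈ τ_X ✓.
  U = {x51}: f^{-1}(U) = ∅ ∈ τ_X ✓.
  U = {x52, x54}: f^{-1}(U) = {p1, p2, p3} ∈ τ_X ✓.
  U = {x51, x52, x54}: f^{-1}(U) = {p1, p2, p3} ∈ τ_X ✓.
  U = {x52, x53, x54}: f^{-1}(U) = {p1, p2, p3, p4} ∈ τ_X ✓.
  U = {x51, x52, x53, x54}: f^{-1}(U) = {p1, p2, p3, p4} ∈ τ_X ✓.
Every preimage lies in τ_X, so f IS continuous.


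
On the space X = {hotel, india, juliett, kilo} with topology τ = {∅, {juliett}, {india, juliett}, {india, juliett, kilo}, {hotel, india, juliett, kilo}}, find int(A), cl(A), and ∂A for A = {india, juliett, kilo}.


int(A) = {india, juliett, kilo}, cl(A) = {hotel, india, juliett, kilo}, ∂A = {hotel}.

Closed sets in (X, τ) are complements of opens:
  closed(X, τ) = {∅, {hotel}, {hotel, kilo}, {hotel, india, kilo}, {hotel, india, juliett, kilo}}.
int(A) = ⋃ {U ∈ τ : U ⊆ A}. Opens contained in A: ∅, {juliett}, {india, juliett}, {india, juliett, kilo}.
Taking the union of these: int(A) = {india, juliett, kilo}.
cl(A) = ⋂ {C closed : A ⊆ C}. Closed sets containing A: {hotel, india, juliett, kilo}.
Intersecting these: cl(A) = {hotel, india, juliett, kilo}.
∂A = cl(A) ∖ int(A) = {hotel, india, juliett, kilo} ∖ {india, juliett, kilo} = {hotel}.


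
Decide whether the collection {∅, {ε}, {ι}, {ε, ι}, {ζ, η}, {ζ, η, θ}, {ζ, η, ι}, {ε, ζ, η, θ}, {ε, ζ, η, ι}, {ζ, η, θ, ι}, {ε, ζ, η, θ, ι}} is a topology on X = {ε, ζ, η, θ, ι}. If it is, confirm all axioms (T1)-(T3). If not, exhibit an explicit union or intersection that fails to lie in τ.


τ is NOT a topology on X.

Axiom (T1): ∅ ∈ τ? Yes; X ∈ τ? Yes.
Axiom (T2/T3): check pairwise unions and intersections of members of τ.
Counterexample for (T2): {ε} ∪ {ζ, η} = {ε, ζ, η} ∉ τ. Therefore τ is NOT a topology.


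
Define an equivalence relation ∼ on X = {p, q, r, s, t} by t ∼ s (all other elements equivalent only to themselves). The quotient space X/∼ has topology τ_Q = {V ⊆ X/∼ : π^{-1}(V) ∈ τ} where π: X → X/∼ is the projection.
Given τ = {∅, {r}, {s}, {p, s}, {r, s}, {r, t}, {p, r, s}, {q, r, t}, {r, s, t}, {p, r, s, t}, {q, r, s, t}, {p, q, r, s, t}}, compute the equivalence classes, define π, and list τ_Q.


X/∼ = {[p], [q], [r], [s=t]}; |τ_Q| = 6.

Equivalence classes: [p], [q], [r], [s=t].
Quotient map π: X → X/∼ sends p ↦ [p], q ↦ [q], r ↦ [r], s ↦ [s=t], t ↦ [s=t].
For each subset V ⊆ X/∼, compute π^{-1}(V) ⊆ X and check whether π^{-1}(V) ∈ τ. V is open in τ_Q iff π^{-1}(V) ∈ τ.
  V = {}: π^{-1}(V) = ∅ ∈ τ ✓.
  V = {[p]}: π^{-1}(V) = {p} ∉ τ ✗.
  V = {[q]}: π^{-1}(V) = {q} ∉ τ ✗.
  V = {[p], [q]}: π^{-1}(V) = {p, q} ∉ τ ✗.
  V = {[r]}: π^{-1}(V) = {r} ∈ τ ✓.
  V = {[p], [r]}: π^{-1}(V) = {p, r} ∉ τ ✗.
  V = {[q], [r]}: π^{-1}(V) = {q, r} ∉ τ ✗.
  V = {[p], [q], [r]}: π^{-1}(V) = {p, q, r} ∉ τ ✗.
  V = {[s=t]}: π^{-1}(V) = {s, t} ∉ τ ✗.
  V = {[p], [s=t]}: π^{-1}(V) = {p, s, t} ∉ τ ✗.
  V = {[q], [s=t]}: π^{-1}(V) = {q, s, t} ∉ τ ✗.
  V = {[p], [q], [s=t]}: π^{-1}(V) = {p, q, s, t} ∉ τ ✗.
  V = {[r], [s=t]}: π^{-1}(V) = {r, s, t} ∈ τ ✓.
  V = {[p], [r], [s=t]}: π^{-1}(V) = {p, r, s, t} ∈ τ ✓.
  V = {[q], [r], [s=t]}: π^{-1}(V) = {q, r, s, t} ∈ τ ✓.
  V = {[p], [q], [r], [s=t]}: π^{-1}(V) = {p, q, r, s, t} ∈ τ ✓.
Open sets in the quotient: τ_Q = {{}, {[r]}, {[r], [s=t]}, {[p], [r], [s=t]}, {[q], [r], [s=t]}, {[p], [q], [r], [s=t]}} (6 elements).


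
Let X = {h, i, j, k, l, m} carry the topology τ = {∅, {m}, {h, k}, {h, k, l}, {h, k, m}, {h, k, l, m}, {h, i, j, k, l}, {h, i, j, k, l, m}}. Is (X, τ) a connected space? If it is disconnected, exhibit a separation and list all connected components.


(X, τ) is disconnected; components = [{m}, {h, i, j, k, l}].

Find clopen sets (U ∈ τ with X ∖ U ∈ τ):
  U = ∅, X ∖ U = {h, i, j, k, l, m} — both open, so U is clopen.
  U = {m}, X ∖ U = {h, i, j, k, l} — both open, so U is clopen.
  U = {h, i, j, k, l}, X ∖ U = {m} — both open, so U is clopen.
  U = {h, i, j, k, l, m}, X ∖ U = ∅ — both open, so U is clopen.
Nontrivial clopen(s) exist: e.g. {h, i, j, k, l}. So (X, τ) is disconnected.
Compute connected components by grouping points that agree on all clopens:
  component: {m}
  component: {h, i, j, k, l}


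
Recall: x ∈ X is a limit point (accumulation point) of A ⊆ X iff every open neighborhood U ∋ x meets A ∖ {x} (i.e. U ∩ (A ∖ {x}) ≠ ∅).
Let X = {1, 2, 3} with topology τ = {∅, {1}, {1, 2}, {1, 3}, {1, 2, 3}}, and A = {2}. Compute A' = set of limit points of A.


A' = ∅

For each x ∈ X, list the open sets U ∈ τ with x ∈ U, then check whether U ∩ (A ∖ {x}) ≠ ∅ for every such U.
  x = 1: open {1} ∋ x has {1} ∩ (A ∖ {1}) = ∅, so x is NOT a limit point.
  x = 2: open {1, 2} ∋ x has {1, 2} ∩ (A ∖ {2}) = ∅, so x is NOT a limit point.
  x = 3: open {1, 3} ∋ x has {1, 3} ∩ (A ∖ {3}) = ∅, so x is NOT a limit point.
Collecting: A' = ∅.


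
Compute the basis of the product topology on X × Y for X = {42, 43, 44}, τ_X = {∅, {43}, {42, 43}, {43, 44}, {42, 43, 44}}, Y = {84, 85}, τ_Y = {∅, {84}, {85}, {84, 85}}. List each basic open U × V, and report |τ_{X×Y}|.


Basis B = {∅ × ∅, {43} × {84}, {43} × {85}, {42, 43} × {84}, {42, 43} × {85}, {43} × {84, 85}, {43, 44} × {84}, {43, 44} × {85}, {42, 43, 44} × {84}, {42, 43, 44} × {85}, {42, 43} × {84, 85}, {43, 44} × {84, 85}, {42, 43, 44} × {84, 85}}; |τ_{X×Y}| = 25.

Enumerate products U × V with U ∈ τ_X, V ∈ τ_Y (deduplicated):
  ∅ × ∅ = {} (∅)
  {43} × {84} = {(43,84)}
  {43} × {85} = {(43,85)}
  {42, 43} × {84} = {(42,84), (43,84)}
  {42, 43} × {85} = {(42,85), (43,85)}
  {43} × {84, 85} = {(43,84), (43,85)}
  {43, 44} × {84} = {(43,84), (44,84)}
  {43, 44} × {85} = {(43,85), (44,85)}
  {42, 43, 44} × {84} = {(42,84), (43,84), (44,84)}
  {42, 43, 44} × {85} = {(42,85), (43,85), (44,85)}
  {42, 43} × {84, 85} = {(42,84), (42,85), (43,84), (43,85)}
  {43, 44} × {84, 85} = {(43,84), (43,85), (44,84), (44,85)}
  {42, 43, 44} × {84, 85} = {(42,84), (42,85), (43,84), (43,85), (44,84), (44,85)}
These 13 distinct sets form the basis B.
Close under arbitrary unions to get τ_{X×Y}; counting gives |τ_{X×Y}| = 25.


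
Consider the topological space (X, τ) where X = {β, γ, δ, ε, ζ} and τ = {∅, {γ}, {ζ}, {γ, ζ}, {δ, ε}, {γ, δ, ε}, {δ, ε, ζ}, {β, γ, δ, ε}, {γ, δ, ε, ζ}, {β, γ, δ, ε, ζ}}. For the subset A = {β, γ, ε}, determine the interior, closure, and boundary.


int(A) = {γ}, cl(A) = {β, γ, δ, ε}, ∂A = {β, δ, ε}.

Closed sets in (X, τ) are complements of opens:
  closed(X, τ) = {∅, {β}, {ζ}, {β, γ}, {β, ζ}, {β, γ, ζ}, {β, δ, ε}, {β, γ, δ, ε}, {β, δ, ε, ζ}, {β, γ, δ, ε, ζ}}.
int(A) = ⋃ {U ∈ τ : U ⊆ A}. Opens contained in A: ∅, {γ}.
Taking the union of these: int(A) = {γ}.
cl(A) = ⋂ {C closed : A ⊆ C}. Closed sets containing A: {β, γ, δ, ε}, {β, γ, δ, ε, ζ}.
Intersecting these: cl(A) = {β, γ, δ, ε}.
∂A = cl(A) ∖ int(A) = {β, γ, δ, ε} ∖ {γ} = {β, δ, ε}.


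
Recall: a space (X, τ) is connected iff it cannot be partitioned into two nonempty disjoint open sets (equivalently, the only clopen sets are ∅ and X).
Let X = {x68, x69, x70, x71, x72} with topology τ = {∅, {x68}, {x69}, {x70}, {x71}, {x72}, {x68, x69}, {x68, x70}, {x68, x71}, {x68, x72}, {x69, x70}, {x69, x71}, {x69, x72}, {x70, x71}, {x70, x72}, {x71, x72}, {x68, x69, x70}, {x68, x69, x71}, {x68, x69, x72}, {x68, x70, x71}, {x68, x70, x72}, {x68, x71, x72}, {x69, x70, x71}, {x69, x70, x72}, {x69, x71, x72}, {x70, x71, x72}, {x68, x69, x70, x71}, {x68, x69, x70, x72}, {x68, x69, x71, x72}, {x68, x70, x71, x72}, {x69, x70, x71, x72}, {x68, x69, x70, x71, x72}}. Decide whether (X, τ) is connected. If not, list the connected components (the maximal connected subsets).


(X, τ) is disconnected; components = [{x68}, {x69}, {x70}, {x71}, {x72}].

Find clopen sets (U ∈ τ with X ∖ U ∈ τ):
  U = ∅, X ∖ U = {x68, x69, x70, x71, x72} — both open, so U is clopen.
  U = {x68}, X ∖ U = {x69, x70, x71, x72} — both open, so U is clopen.
  U = {x69}, X ∖ U = {x68, x70, x71, x72} — both open, so U is clopen.
  U = {x70}, X ∖ U = {x68, x69, x71, x72} — both open, so U is clopen.
  U = {x71}, X ∖ U = {x68, x69, x70, x72} — both open, so U is clopen.
  U = {x72}, X ∖ U = {x68, x69, x70, x71} — both open, so U is clopen.
  U = {x68, x69}, X ∖ U = {x70, x71, x72} — both open, so U is clopen.
  U = {x68, x70}, X ∖ U = {x69, x71, x72} — both open, so U is clopen.
  U = {x68, x71}, X ∖ U = {x69, x70, x72} — both open, so U is clopen.
  U = {x68, x72}, X ∖ U = {x69, x70, x71} — both open, so U is clopen.
  U = {x69, x70}, X ∖ U = {x68, x71, x72} — both open, so U is clopen.
  U = {x69, x71}, X ∖ U = {x68, x70, x72} — both open, so U is clopen.
  U = {x69, x72}, X ∖ U = {x68, x70, x71} — both open, so U is clopen.
  U = {x70, x71}, X ∖ U = {x68, x69, x72} — both open, so U is clopen.
  U = {x70, x72}, X ∖ U = {x68, x69, x71} — both open, so U is clopen.
  U = {x71, x72}, X ∖ U = {x68, x69, x70} — both open, so U is clopen.
  U = {x68, x69, x70}, X ∖ U = {x71, x72} — both open, so U is clopen.
  U = {x68, x69, x71}, X ∖ U = {x70, x72} — both open, so U is clopen.
  U = {x68, x69, x72}, X ∖ U = {x70, x71} — both open, so U is clopen.
  U = {x68, x70, x71}, X ∖ U = {x69, x72} — both open, so U is clopen.
  U = {x68, x70, x72}, X ∖ U = {x69, x71} — both open, so U is clopen.
  U = {x68, x71, x72}, X ∖ U = {x69, x70} — both open, so U is clopen.
  U = {x69, x70, x71}, X ∖ U = {x68, x72} — both open, so U is clopen.
  U = {x69, x70, x72}, X ∖ U = {x68, x71} — both open, so U is clopen.
  U = {x69, x71, x72}, X ∖ U = {x68, x70} — both open, so U is clopen.
  U = {x70, x71, x72}, X ∖ U = {x68, x69} — both open, so U is clopen.
  U = {x68, x69, x70, x71}, X ∖ U = {x72} — both open, so U is clopen.
  U = {x68, x69, x70, x72}, X ∖ U = {x71} — both open, so U is clopen.
  U = {x68, x69, x71, x72}, X ∖ U = {x70} — both open, so U is clopen.
  U = {x68, x70, x71, x72}, X ∖ U = {x69} — both open, so U is clopen.
  U = {x69, x70, x71, x72}, X ∖ U = {x68} — both open, so U is clopen.
  U = {x68, x69, x70, x71, x72}, X ∖ U = ∅ — both open, so U is clopen.
Nontrivial clopen(s) exist: e.g. {x68, x70, x72}. So (X, τ) is disconnected.
Compute connected components by grouping points that agree on all clopens:
  component: {x68}
  component: {x69}
  component: {x70}
  component: {x71}
  component: {x72}


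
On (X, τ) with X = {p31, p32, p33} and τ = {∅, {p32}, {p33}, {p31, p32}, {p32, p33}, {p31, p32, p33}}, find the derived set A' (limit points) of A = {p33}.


A' = ∅

For each x ∈ X, list the open sets U ∈ τ with x ∈ U, then check whether U ∩ (A ∖ {x}) ≠ ∅ for every such U.
  x = p31: open {p31, p32} ∋ x has {p31, p32} ∩ (A ∖ {p31}) = ∅, so x is NOT a limit point.
  x = p32: open {p32} ∋ x has {p32} ∩ (A ∖ {p32}) = ∅, so x is NOT a limit point.
  x = p33: open {p33} ∋ x has {p33} ∩ (A ∖ {p33}) = ∅, so x is NOT a limit point.
Collecting: A' = ∅.


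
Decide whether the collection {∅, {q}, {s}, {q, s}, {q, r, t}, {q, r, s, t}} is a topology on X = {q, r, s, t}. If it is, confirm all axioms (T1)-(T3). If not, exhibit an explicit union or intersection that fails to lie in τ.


τ IS a topology on X.

Axiom (T1): ∅ ∈ τ? Yes; X ∈ τ? Yes.
Axiom (T2/T3): check pairwise unions and intersections of members of τ.
All pairwise intersections and unions checked — each lies in τ. Therefore τ satisfies (T1), (T2), (T3): it IS a topology on X.


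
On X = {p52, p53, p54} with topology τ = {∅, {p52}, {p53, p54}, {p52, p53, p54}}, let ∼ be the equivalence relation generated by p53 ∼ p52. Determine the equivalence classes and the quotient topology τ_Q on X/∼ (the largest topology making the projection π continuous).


X/∼ = {[p52=p53], [p54]}; |τ_Q| = 2.

Equivalence classes: [p52=p53], [p54].
Quotient map π: X → X/∼ sends p52 ↦ [p52=p53], p53 ↦ [p52=p53], p54 ↦ [p54].
For each subset V ⊆ X/∼, compute π^{-1}(V) ⊆ X and check whether π^{-1}(V) ∈ τ. V is open in τ_Q iff π^{-1}(V) ∈ τ.
  V = {}: π^{-1}(V) = ∅ ∈ τ ✓.
  V = {[p52=p53]}: π^{-1}(V) = {p52, p53} ∉ τ ✗.
  V = {[p54]}: π^{-1}(V) = {p54} ∉ τ ✗.
  V = {[p52=p53], [p54]}: π^{-1}(V) = {p52, p53, p54} ∈ τ ✓.
Open sets in the quotient: τ_Q = {{}, {[p52=p53], [p54]}} (2 elements).
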